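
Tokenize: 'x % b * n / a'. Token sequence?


Scan left to right, longest-match per lexeme
Tokens: ID(x), OP(%), ID(b), OP(*), ID(n), OP(/), ID(a)


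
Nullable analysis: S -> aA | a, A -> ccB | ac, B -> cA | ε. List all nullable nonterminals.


A nonterminal is nullable iff some alternative derives ε (directly, or every symbol in it is nullable)
Nullable: {B}


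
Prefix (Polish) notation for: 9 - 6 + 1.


left-to-right (same/higher precedence on left): tree is (+ (- 9 6) 1)
Prefix: + - 9 6 1


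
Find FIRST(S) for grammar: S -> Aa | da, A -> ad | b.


Per alternative of S: FIRST(Aa) = {a, b}; FIRST(da) = {d}
FIRST(S) = {a, b, d}


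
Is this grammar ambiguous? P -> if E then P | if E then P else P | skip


dangling else: 'if E then if E then skip else skip' parses two ways
Ambiguous


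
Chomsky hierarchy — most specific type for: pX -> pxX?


LHS has context (more than one symbol) and |LHS| ≤ |RHS|
Classification: Type 1 (Context-Sensitive)


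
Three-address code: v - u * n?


Break into single-operator statements:
t1 = u * n
t2 = v - t1


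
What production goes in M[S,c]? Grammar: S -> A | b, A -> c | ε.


For [S, c]: 'c' ∈ FIRST(A)
Entry: S -> A


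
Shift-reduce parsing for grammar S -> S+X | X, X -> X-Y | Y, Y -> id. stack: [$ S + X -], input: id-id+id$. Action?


no handle; shift 'id'
Action: shift


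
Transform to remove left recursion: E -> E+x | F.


Left-recursive alternatives: E+x; non-recursive: F
Introduce E': E -> FE', E' -> +xE' | ε


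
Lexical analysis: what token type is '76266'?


Pattern: digits only
Type: INTEGER_LITERAL


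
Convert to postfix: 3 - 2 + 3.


Left to right (same or higher precedence on left)
Postfix: 3 2 - 3 +


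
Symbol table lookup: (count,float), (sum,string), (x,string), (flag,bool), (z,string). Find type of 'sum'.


Lookup 'sum' → type string


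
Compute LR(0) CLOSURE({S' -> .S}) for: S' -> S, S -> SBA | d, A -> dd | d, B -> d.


Start: S' -> .S
For each item with dot before a nonterminal B, add B -> .γ for every B-production
Closure: [S' -> .S, S -> .SBA, S -> .d]


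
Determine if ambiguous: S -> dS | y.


right-linear, alternatives start with distinct terminals 'd' vs 'y': unique leftmost derivation
Unambiguous


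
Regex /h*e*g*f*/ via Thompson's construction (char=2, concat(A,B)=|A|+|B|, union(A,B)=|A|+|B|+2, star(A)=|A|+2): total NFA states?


Syntax tree has 4 char leaf(s), 0 union(s), 4 star(s)
chars contribute 4×2 = 8; each union adds +2; each star adds +2
Total: 8 + 0 + 8 = 16 states


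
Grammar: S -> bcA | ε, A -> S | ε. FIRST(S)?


Per alternative of S: FIRST(bcA) = {b}; FIRST(ε) = {ε}
FIRST(S) = {b, ε}


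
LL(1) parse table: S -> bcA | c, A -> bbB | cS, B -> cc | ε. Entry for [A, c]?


For [A, c]: 'c' ∈ FIRST(cS)
Entry: A -> cS


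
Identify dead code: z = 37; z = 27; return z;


first assignment to z is overwritten before any read
Dead: 'z = 37'


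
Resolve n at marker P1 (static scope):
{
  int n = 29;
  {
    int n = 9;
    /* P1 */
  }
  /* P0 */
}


n declared in the same block as P1
n = 9


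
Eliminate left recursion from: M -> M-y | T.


Left-recursive alternatives: M-y; non-recursive: T
Introduce M': M -> TM', M' -> -yM' | ε


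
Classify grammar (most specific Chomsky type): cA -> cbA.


LHS has context (more than one symbol) and |LHS| ≤ |RHS|
Classification: Type 1 (Context-Sensitive)


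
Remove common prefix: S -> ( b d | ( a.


Common prefix: '('
Factored: S -> ( S', S' -> b d | a


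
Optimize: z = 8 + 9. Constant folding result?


8 + 9 = 17 at compile time
Optimized: z = 17


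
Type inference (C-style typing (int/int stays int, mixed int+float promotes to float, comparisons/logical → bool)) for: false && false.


Operand types: bool && bool
Rule: logical operators take bool operands and yield bool
Result type: bool


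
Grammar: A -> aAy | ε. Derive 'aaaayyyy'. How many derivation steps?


Derivation: A => aAy => aaAyy => aaaAyyy => aaaaAyyyy => aaaayyyy
Steps: 5


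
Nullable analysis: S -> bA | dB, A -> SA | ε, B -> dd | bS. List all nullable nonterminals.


A nonterminal is nullable iff some alternative derives ε (directly, or every symbol in it is nullable)
Nullable: {A}


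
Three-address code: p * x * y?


Break into single-operator statements:
t1 = p * x
t2 = t1 * y


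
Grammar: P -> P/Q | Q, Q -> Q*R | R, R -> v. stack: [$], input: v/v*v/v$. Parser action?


no handle on stack; shift 'v'
Action: shift


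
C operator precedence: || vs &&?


'&&' is logical AND (level 2); '||' is logical OR (level 1)
Higher level binds tighter
'&&' has higher precedence than '||'


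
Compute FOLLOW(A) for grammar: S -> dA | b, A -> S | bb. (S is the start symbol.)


$ ∈ FOLLOW(S). For each A -> αBβ: add FIRST(β)\{ε} to FOLLOW(B); if β nullable, add FOLLOW(A).
FOLLOW(A) = {$}


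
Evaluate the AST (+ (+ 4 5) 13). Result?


Evaluate inner: (+ 4 5) = 9
Evaluate root: (+ 9 13) = 22
Result: 22


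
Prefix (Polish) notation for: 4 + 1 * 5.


'*' binds tighter: tree is (+ 4 (* 1 5))
Prefix: + 4 * 1 5


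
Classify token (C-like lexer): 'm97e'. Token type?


Pattern: letter/underscore followed by alphanumerics, not a keyword
Type: IDENTIFIER


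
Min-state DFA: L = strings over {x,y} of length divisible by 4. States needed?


Track length mod 4: states 0..3, accept at 0
Minimal DFA: 4 states


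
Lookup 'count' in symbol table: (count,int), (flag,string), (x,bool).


Lookup 'count' → type int


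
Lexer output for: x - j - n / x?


Scan left to right, longest-match per lexeme
Tokens: ID(x), OP(-), ID(j), OP(-), ID(n), OP(/), ID(x)


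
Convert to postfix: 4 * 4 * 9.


Left to right (same or higher precedence on left)
Postfix: 4 4 * 9 *


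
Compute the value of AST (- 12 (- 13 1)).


Evaluate inner: (- 13 1) = 12
Evaluate root: (- 12 12) = 0
Result: 0


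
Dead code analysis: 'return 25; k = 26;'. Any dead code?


statement follows a return and is unreachable
Dead: 'k = 26'


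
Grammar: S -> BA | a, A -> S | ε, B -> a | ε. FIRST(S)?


Per alternative of S: FIRST(BA) = {a, ε}; FIRST(a) = {a}
FIRST(S) = {a, ε}


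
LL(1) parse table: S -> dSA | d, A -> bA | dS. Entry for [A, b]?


For [A, b]: 'b' ∈ FIRST(bA)
Entry: A -> bA


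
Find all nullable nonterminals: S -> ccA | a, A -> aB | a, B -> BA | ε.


A nonterminal is nullable iff some alternative derives ε (directly, or every symbol in it is nullable)
Nullable: {B}


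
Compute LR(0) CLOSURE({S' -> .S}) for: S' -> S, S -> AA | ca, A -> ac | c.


Start: S' -> .S
For each item with dot before a nonterminal B, add B -> .γ for every B-production
Closure: [S' -> .S, S -> .AA, S -> .ca, A -> .ac, A -> .c]


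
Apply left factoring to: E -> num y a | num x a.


Common prefix: 'num'
Factored: E -> num E', E' -> y a | x a


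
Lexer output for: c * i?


Scan left to right, longest-match per lexeme
Tokens: ID(c), OP(*), ID(i)


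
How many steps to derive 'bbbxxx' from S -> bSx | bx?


Derivation: S => bSx => bbSxx => bbbxxx
Steps: 3


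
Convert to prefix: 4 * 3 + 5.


left-to-right (same/higher precedence on left): tree is (+ (* 4 3) 5)
Prefix: + * 4 3 5


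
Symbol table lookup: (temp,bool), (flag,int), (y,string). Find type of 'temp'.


Lookup 'temp' → type bool


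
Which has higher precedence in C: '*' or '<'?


'*' is multiplicative (level 10); '<' is relational (level 7)
Higher level binds tighter
'*' has higher precedence than '<'


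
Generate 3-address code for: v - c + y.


Break into single-operator statements:
t1 = v - c
t2 = t1 + y


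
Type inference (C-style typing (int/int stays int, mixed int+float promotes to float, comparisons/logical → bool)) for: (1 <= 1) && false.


Operand types: bool && bool
Rule: logical operators take bool operands and yield bool
Result type: bool


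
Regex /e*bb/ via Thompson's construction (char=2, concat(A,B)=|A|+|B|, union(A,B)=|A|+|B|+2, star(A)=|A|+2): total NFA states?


Syntax tree has 3 char leaf(s), 0 union(s), 1 star(s)
chars contribute 3×2 = 6; each union adds +2; each star adds +2
Total: 6 + 0 + 2 = 8 states


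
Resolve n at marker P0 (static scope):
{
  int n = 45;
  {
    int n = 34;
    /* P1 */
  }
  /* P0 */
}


n declared in the same block as P0
n = 45


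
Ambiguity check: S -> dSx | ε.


balanced d^n…x^n: each string has a unique parse
Unambiguous


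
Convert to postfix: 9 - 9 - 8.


Left to right (same or higher precedence on left)
Postfix: 9 9 - 8 -


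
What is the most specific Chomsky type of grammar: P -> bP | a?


Right-linear: every RHS is a terminal or a terminal followed by one nonterminal
Classification: Type 3 (Regular)


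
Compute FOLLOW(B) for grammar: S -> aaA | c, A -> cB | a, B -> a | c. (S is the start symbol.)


$ ∈ FOLLOW(S). For each A -> αBβ: add FIRST(β)\{ε} to FOLLOW(B); if β nullable, add FOLLOW(A).
FOLLOW(B) = {$}


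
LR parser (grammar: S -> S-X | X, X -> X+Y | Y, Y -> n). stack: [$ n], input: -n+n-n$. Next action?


'n' on top is the handle for Y -> n
Action: reduce (Y -> n)


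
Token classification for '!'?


Pattern: operator symbol
Type: OPERATOR


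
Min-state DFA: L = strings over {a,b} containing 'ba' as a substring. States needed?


KMP-style automaton: 2 progress states + 1 absorbing accept = 3
Minimal DFA: 3 states


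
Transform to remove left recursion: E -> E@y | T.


Left-recursive alternatives: E@y; non-recursive: T
Introduce E': E -> TE', E' -> @yE' | ε


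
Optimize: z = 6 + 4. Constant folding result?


6 + 4 = 10 at compile time
Optimized: z = 10


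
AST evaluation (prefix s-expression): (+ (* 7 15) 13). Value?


Evaluate inner: (* 7 15) = 105
Evaluate root: (+ 105 13) = 118
Result: 118


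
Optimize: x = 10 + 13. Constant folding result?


10 + 13 = 23 at compile time
Optimized: x = 23


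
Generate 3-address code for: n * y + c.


Break into single-operator statements:
t1 = n * y
t2 = t1 + c


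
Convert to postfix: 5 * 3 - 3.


Left to right (same or higher precedence on left)
Postfix: 5 3 * 3 -


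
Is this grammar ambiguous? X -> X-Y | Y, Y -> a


precedence layered via separate nonterminal Y: deterministic
Unambiguous


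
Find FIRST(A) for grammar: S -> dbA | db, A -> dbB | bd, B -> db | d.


Per alternative of A: FIRST(dbB) = {d}; FIRST(bd) = {b}
FIRST(A) = {b, d}


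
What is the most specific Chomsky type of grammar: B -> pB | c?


Right-linear: every RHS is a terminal or a terminal followed by one nonterminal
Classification: Type 3 (Regular)


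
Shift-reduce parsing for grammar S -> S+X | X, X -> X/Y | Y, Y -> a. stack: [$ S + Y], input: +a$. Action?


'Y' (not preceded by X/) is the handle for X -> Y
Action: reduce (X -> Y)


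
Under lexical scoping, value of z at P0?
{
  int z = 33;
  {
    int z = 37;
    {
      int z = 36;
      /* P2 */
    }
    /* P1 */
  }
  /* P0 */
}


z declared in the same block as P0
z = 33


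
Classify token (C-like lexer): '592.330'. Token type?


Pattern: digits with a decimal point
Type: FLOAT_LITERAL


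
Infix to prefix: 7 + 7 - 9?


left-to-right (same/higher precedence on left): tree is (- (+ 7 7) 9)
Prefix: - + 7 7 9


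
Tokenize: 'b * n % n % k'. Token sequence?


Scan left to right, longest-match per lexeme
Tokens: ID(b), OP(*), ID(n), OP(%), ID(n), OP(%), ID(k)


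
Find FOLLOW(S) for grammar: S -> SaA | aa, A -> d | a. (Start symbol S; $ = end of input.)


$ ∈ FOLLOW(S). For each A -> αBβ: add FIRST(β)\{ε} to FOLLOW(B); if β nullable, add FOLLOW(A).
FOLLOW(S) = {$, a}


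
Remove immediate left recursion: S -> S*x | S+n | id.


Left-recursive alternatives: S*x, S+n; non-recursive: id
Introduce S': S -> idS', S' -> *xS' | +nS' | ε


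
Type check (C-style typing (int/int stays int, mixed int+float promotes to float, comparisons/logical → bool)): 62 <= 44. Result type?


Operand types: int <= int
Rule: comparison yields bool
Result type: bool


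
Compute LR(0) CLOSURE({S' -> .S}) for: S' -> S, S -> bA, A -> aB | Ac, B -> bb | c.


Start: S' -> .S
For each item with dot before a nonterminal B, add B -> .γ for every B-production
Closure: [S' -> .S, S -> .bA]


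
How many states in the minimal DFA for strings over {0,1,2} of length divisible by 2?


Track length mod 2: states 0..1, accept at 0
Minimal DFA: 2 states


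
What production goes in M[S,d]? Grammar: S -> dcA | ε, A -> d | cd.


For [S, d]: 'd' ∈ FIRST(dcA)
Entry: S -> dcA


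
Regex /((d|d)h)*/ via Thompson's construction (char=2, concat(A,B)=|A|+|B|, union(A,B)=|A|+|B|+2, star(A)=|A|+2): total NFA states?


Syntax tree has 3 char leaf(s), 1 union(s), 1 star(s)
chars contribute 3×2 = 6; each union adds +2; each star adds +2
Total: 6 + 2 + 2 = 10 states


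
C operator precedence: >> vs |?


'>>' is shift (level 8); '|' is bitwise OR (level 3)
Higher level binds tighter
'>>' has higher precedence than '|'


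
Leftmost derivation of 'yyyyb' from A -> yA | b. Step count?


Derivation: A => yA => yyA => yyyA => yyyyA => yyyyb
Steps: 5


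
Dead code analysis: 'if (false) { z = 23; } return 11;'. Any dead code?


condition is constant false, so the whole block is unreachable
Dead: 'if (false) { z = 23; }'


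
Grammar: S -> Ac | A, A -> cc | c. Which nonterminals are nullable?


A nonterminal is nullable iff some alternative derives ε (directly, or every symbol in it is nullable)
Nullable: {}


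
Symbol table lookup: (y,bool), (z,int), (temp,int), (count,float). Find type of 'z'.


Lookup 'z' → type int


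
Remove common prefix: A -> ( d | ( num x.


Common prefix: '('
Factored: A -> ( A', A' -> d | num x


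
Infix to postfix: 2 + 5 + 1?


Left to right (same or higher precedence on left)
Postfix: 2 5 + 1 +


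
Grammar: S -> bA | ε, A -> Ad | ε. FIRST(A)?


Per alternative of A: FIRST(Ad) = {d}; FIRST(ε) = {ε}
FIRST(A) = {d, ε}


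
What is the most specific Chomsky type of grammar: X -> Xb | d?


Left-linear: every RHS is a terminal or one nonterminal followed by a terminal
Classification: Type 3 (Regular)


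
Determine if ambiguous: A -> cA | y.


right-linear, alternatives start with distinct terminals 'c' vs 'y': unique leftmost derivation
Unambiguous


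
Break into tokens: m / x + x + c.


Scan left to right, longest-match per lexeme
Tokens: ID(m), OP(/), ID(x), OP(+), ID(x), OP(+), ID(c)


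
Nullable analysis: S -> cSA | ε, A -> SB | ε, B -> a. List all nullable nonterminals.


A nonterminal is nullable iff some alternative derives ε (directly, or every symbol in it is nullable)
Nullable: {A, S}


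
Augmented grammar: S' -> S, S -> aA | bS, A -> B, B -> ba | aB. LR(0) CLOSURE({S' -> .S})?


Start: S' -> .S
For each item with dot before a nonterminal B, add B -> .γ for every B-production
Closure: [S' -> .S, S -> .aA, S -> .bS]


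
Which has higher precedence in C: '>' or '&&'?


'>' is relational (level 7); '&&' is logical AND (level 2)
Higher level binds tighter
'>' has higher precedence than '&&'


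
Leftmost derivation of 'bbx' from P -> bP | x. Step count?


Derivation: P => bP => bbP => bbx
Steps: 3


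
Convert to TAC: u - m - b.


Break into single-operator statements:
t1 = u - m
t2 = t1 - b


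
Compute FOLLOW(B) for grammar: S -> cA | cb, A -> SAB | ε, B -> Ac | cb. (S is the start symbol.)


$ ∈ FOLLOW(S). For each A -> αBβ: add FIRST(β)\{ε} to FOLLOW(B); if β nullable, add FOLLOW(A).
FOLLOW(B) = {$, c}


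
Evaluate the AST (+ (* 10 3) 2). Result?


Evaluate inner: (* 10 3) = 30
Evaluate root: (+ 30 2) = 32
Result: 32


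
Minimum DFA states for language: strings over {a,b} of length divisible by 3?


Track length mod 3: states 0..2, accept at 0
Minimal DFA: 3 states


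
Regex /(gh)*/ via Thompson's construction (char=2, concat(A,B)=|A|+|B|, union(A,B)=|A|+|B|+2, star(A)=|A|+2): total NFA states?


Syntax tree has 2 char leaf(s), 0 union(s), 1 star(s)
chars contribute 2×2 = 4; each union adds +2; each star adds +2
Total: 4 + 0 + 2 = 6 states


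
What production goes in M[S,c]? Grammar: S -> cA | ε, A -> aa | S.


For [S, c]: 'c' ∈ FIRST(cA)
Entry: S -> cA


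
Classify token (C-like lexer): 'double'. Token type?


Pattern: reserved word
Type: KEYWORD


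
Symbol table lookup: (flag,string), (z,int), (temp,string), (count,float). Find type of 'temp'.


Lookup 'temp' → type string


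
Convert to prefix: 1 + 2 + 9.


left-to-right (same/higher precedence on left): tree is (+ (+ 1 2) 9)
Prefix: + + 1 2 9


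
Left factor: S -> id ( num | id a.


Common prefix: 'id'
Factored: S -> id S', S' -> ( num | a


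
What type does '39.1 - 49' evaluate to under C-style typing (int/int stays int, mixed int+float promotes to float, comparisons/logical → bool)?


Operand types: float - int
Rule: mixed int/float promotes to float; int/int stays int
Result type: float


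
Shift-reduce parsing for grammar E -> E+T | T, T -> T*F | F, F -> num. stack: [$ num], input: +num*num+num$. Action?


'num' on top is the handle for F -> num
Action: reduce (F -> num)


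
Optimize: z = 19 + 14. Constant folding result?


19 + 14 = 33 at compile time
Optimized: z = 33


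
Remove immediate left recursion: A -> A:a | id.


Left-recursive alternatives: A:a; non-recursive: id
Introduce A': A -> idA', A' -> :aA' | ε


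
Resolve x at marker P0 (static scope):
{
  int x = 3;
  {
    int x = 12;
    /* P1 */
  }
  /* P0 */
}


x declared in the same block as P0
x = 3


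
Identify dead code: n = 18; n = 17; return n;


first assignment to n is overwritten before any read
Dead: 'n = 18'


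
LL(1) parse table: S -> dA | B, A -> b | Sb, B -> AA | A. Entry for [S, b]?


For [S, b]: 'b' ∈ FIRST(B)
Entry: S -> B


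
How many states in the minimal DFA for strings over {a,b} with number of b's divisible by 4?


Track (count of b) mod 4: states 0..3, accept at 0
Minimal DFA: 4 states


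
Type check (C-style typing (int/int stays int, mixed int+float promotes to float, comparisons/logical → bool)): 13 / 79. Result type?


Operand types: int / int
Rule: mixed int/float promotes to float; int/int stays int
Result type: int


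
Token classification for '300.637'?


Pattern: digits with a decimal point
Type: FLOAT_LITERAL


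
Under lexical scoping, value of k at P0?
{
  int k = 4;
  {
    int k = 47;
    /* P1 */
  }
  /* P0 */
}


k declared in the same block as P0
k = 4


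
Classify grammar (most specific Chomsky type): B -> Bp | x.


Left-linear: every RHS is a terminal or one nonterminal followed by a terminal
Classification: Type 3 (Regular)


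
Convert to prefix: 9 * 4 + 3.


left-to-right (same/higher precedence on left): tree is (+ (* 9 4) 3)
Prefix: + * 9 4 3


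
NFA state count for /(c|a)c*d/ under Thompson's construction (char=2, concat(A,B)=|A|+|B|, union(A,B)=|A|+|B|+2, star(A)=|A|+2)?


Syntax tree has 4 char leaf(s), 1 union(s), 1 star(s)
chars contribute 4×2 = 8; each union adds +2; each star adds +2
Total: 8 + 2 + 2 = 12 states


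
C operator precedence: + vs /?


'/' is multiplicative (level 10); '+' is additive (level 9)
Higher level binds tighter
'/' has higher precedence than '+'


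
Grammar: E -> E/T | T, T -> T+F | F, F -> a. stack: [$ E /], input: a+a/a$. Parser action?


no handle ('E/' is not any RHS); shift 'a'
Action: shift


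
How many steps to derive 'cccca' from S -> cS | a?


Derivation: S => cS => ccS => cccS => ccccS => cccca
Steps: 5


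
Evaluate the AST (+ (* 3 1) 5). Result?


Evaluate inner: (* 3 1) = 3
Evaluate root: (+ 3 5) = 8
Result: 8


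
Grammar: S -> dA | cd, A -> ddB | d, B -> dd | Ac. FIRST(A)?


Per alternative of A: FIRST(ddB) = {d}; FIRST(d) = {d}
FIRST(A) = {d}


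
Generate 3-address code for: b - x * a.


Break into single-operator statements:
t1 = x * a
t2 = b - t1


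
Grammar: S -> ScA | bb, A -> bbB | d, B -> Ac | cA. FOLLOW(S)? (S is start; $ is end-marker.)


$ ∈ FOLLOW(S). For each A -> αBβ: add FIRST(β)\{ε} to FOLLOW(B); if β nullable, add FOLLOW(A).
FOLLOW(S) = {$, c}


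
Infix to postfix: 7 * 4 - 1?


Left to right (same or higher precedence on left)
Postfix: 7 4 * 1 -


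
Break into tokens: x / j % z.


Scan left to right, longest-match per lexeme
Tokens: ID(x), OP(/), ID(j), OP(%), ID(z)


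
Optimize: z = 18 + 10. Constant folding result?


18 + 10 = 28 at compile time
Optimized: z = 28


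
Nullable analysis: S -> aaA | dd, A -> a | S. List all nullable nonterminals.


A nonterminal is nullable iff some alternative derives ε (directly, or every symbol in it is nullable)
Nullable: {}


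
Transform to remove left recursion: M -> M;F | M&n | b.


Left-recursive alternatives: M;F, M&n; non-recursive: b
Introduce M': M -> bM', M' -> ;FM' | &nM' | ε


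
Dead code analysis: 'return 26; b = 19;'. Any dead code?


statement follows a return and is unreachable
Dead: 'b = 19'


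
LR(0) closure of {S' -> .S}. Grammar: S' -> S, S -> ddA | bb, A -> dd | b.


Start: S' -> .S
For each item with dot before a nonterminal B, add B -> .γ for every B-production
Closure: [S' -> .S, S -> .ddA, S -> .bb]


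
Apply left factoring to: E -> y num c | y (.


Common prefix: 'y'
Factored: E -> y E', E' -> num c | (


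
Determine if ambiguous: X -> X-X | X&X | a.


'a-a&a' has two parse trees (no precedence encoded between - and &)
Ambiguous


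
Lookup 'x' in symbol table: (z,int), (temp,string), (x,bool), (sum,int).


Lookup 'x' → type bool


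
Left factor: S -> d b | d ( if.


Common prefix: 'd'
Factored: S -> d S', S' -> b | ( if


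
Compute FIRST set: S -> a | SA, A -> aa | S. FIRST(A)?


Per alternative of A: FIRST(aa) = {a}; FIRST(S) = {a}
FIRST(A) = {a}


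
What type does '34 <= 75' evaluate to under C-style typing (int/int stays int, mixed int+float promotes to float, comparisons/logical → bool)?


Operand types: int <= int
Rule: comparison yields bool
Result type: bool


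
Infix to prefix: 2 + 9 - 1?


left-to-right (same/higher precedence on left): tree is (- (+ 2 9) 1)
Prefix: - + 2 9 1


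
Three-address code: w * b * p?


Break into single-operator statements:
t1 = w * b
t2 = t1 * p


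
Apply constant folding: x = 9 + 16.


9 + 16 = 25 at compile time
Optimized: x = 25


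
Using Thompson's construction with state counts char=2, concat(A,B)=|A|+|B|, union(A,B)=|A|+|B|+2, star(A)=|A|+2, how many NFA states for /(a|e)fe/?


Syntax tree has 4 char leaf(s), 1 union(s), 0 star(s)
chars contribute 4×2 = 8; each union adds +2; each star adds +2
Total: 8 + 2 + 0 = 10 states


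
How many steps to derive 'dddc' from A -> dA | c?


Derivation: A => dA => ddA => dddA => dddc
Steps: 4


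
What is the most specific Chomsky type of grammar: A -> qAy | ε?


Single nonterminal LHS, but q^n y^n is not regular
Classification: Type 2 (Context-Free)


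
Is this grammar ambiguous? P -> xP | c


right-linear, alternatives start with distinct terminals 'x' vs 'c': unique leftmost derivation
Unambiguous


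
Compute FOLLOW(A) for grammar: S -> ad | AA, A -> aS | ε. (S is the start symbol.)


$ ∈ FOLLOW(S). For each A -> αBβ: add FIRST(β)\{ε} to FOLLOW(B); if β nullable, add FOLLOW(A).
FOLLOW(A) = {$, a}


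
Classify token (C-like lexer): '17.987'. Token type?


Pattern: digits with a decimal point
Type: FLOAT_LITERAL


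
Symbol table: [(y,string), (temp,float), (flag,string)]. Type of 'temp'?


Lookup 'temp' → type float


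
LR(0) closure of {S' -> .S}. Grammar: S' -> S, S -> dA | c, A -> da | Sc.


Start: S' -> .S
For each item with dot before a nonterminal B, add B -> .γ for every B-production
Closure: [S' -> .S, S -> .dA, S -> .c]


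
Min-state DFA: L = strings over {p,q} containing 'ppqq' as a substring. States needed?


KMP-style automaton: 4 progress states + 1 absorbing accept = 5
Minimal DFA: 5 states


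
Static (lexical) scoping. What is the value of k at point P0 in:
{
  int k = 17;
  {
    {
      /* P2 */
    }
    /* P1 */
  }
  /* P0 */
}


k declared in the same block as P0
k = 17


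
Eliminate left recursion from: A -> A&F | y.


Left-recursive alternatives: A&F; non-recursive: y
Introduce A': A -> yA', A' -> &FA' | ε


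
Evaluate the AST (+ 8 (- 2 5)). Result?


Evaluate inner: (- 2 5) = -3
Evaluate root: (+ 8 -3) = 5
Result: 5


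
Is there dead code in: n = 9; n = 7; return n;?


first assignment to n is overwritten before any read
Dead: 'n = 9'


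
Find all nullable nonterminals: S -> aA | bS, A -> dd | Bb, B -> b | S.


A nonterminal is nullable iff some alternative derives ε (directly, or every symbol in it is nullable)
Nullable: {}


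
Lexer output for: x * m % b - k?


Scan left to right, longest-match per lexeme
Tokens: ID(x), OP(*), ID(m), OP(%), ID(b), OP(-), ID(k)


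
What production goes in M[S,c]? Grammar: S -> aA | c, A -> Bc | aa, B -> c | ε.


For [S, c]: 'c' ∈ FIRST(c)
Entry: S -> c


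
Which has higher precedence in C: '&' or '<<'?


'<<' is shift (level 8); '&' is bitwise AND (level 5)
Higher level binds tighter
'<<' has higher precedence than '&'


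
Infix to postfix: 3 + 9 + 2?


Left to right (same or higher precedence on left)
Postfix: 3 9 + 2 +


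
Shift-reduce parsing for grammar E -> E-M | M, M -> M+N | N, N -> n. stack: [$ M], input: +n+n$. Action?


shift '+' to continue M -> M+N
Action: shift


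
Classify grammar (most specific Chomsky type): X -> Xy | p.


Left-linear: every RHS is a terminal or one nonterminal followed by a terminal
Classification: Type 3 (Regular)


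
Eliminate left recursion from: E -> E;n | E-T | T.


Left-recursive alternatives: E;n, E-T; non-recursive: T
Introduce E': E -> TE', E' -> ;nE' | -TE' | ε


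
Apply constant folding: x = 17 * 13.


17 * 13 = 221 at compile time
Optimized: x = 221


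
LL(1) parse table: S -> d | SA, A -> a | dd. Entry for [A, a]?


For [A, a]: 'a' ∈ FIRST(a)
Entry: A -> a


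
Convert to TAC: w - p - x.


Break into single-operator statements:
t1 = w - p
t2 = t1 - x


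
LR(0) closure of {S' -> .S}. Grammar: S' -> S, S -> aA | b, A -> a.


Start: S' -> .S
For each item with dot before a nonterminal B, add B -> .γ for every B-production
Closure: [S' -> .S, S -> .aA, S -> .b]


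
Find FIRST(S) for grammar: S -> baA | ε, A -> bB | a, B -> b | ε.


Per alternative of S: FIRST(baA) = {b}; FIRST(ε) = {ε}
FIRST(S) = {b, ε}


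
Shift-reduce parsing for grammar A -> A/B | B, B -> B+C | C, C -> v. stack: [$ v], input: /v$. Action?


'v' on top is the handle for C -> v
Action: reduce (C -> v)


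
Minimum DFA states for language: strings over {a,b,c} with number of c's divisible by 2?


Track (count of c) mod 2: states 0..1, accept at 0
Minimal DFA: 2 states


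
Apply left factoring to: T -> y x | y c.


Common prefix: 'y'
Factored: T -> y T', T' -> x | c


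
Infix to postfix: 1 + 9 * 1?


* has higher precedence, evaluate 9*1 first
Postfix: 1 9 1 * +


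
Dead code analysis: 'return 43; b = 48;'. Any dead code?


statement follows a return and is unreachable
Dead: 'b = 48'


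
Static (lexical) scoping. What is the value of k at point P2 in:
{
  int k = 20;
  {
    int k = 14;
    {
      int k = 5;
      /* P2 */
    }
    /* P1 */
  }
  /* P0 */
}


k declared in the same block as P2
k = 5


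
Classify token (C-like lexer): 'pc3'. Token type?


Pattern: letter/underscore followed by alphanumerics, not a keyword
Type: IDENTIFIER


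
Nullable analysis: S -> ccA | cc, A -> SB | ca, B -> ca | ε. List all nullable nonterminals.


A nonterminal is nullable iff some alternative derives ε (directly, or every symbol in it is nullable)
Nullable: {B}


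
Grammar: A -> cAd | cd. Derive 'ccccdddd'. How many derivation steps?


Derivation: A => cAd => ccAdd => cccAddd => ccccdddd
Steps: 4


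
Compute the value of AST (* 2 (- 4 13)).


Evaluate inner: (- 4 13) = -9
Evaluate root: (* 2 -9) = -18
Result: -18


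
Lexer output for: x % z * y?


Scan left to right, longest-match per lexeme
Tokens: ID(x), OP(%), ID(z), OP(*), ID(y)


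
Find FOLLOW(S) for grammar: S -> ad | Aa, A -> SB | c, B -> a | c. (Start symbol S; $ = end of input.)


$ ∈ FOLLOW(S). For each A -> αBβ: add FIRST(β)\{ε} to FOLLOW(B); if β nullable, add FOLLOW(A).
FOLLOW(S) = {$, a, c}


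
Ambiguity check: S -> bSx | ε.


balanced b^n…x^n: each string has a unique parse
Unambiguous


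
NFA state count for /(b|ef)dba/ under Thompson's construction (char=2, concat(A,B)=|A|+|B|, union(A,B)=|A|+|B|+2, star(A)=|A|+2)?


Syntax tree has 6 char leaf(s), 1 union(s), 0 star(s)
chars contribute 6×2 = 12; each union adds +2; each star adds +2
Total: 12 + 2 + 0 = 14 states


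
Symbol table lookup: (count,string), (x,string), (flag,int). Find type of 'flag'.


Lookup 'flag' → type int


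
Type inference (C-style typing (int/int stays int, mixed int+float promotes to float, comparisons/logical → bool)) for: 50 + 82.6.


Operand types: int + float
Rule: mixed int/float promotes to float; int/int stays int
Result type: float


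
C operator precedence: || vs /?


'/' is multiplicative (level 10); '||' is logical OR (level 1)
Higher level binds tighter
'/' has higher precedence than '||'


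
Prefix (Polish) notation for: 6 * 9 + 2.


left-to-right (same/higher precedence on left): tree is (+ (* 6 9) 2)
Prefix: + * 6 9 2


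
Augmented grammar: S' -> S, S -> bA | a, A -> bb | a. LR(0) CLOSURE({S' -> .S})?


Start: S' -> .S
For each item with dot before a nonterminal B, add B -> .γ for every B-production
Closure: [S' -> .S, S -> .bA, S -> .a]


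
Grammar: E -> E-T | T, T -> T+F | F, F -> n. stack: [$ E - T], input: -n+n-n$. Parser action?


handle 'E-T' on top; lookahead ∈ FOLLOW(E) = {-, $}
Action: reduce (E -> E-T)


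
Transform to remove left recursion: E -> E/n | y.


Left-recursive alternatives: E/n; non-recursive: y
Introduce E': E -> yE', E' -> /nE' | ε


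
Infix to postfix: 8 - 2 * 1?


* has higher precedence, evaluate 2*1 first
Postfix: 8 2 1 * -


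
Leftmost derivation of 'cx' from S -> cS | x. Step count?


Derivation: S => cS => cx
Steps: 2


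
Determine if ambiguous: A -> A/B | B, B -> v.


precedence layered via separate nonterminal B: deterministic
Unambiguous


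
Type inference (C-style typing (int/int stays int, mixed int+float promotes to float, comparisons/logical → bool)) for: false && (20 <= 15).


Operand types: bool && bool
Rule: logical operators take bool operands and yield bool
Result type: bool


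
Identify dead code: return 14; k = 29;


statement follows a return and is unreachable
Dead: 'k = 29'


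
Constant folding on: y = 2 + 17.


2 + 17 = 19 at compile time
Optimized: y = 19


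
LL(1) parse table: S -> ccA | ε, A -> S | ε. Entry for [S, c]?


For [S, c]: 'c' ∈ FIRST(ccA)
Entry: S -> ccA


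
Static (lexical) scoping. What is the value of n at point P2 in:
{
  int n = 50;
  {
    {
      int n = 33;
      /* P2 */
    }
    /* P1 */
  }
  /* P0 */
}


n declared in the same block as P2
n = 33


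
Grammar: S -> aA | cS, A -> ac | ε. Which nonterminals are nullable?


A nonterminal is nullable iff some alternative derives ε (directly, or every symbol in it is nullable)
Nullable: {A}


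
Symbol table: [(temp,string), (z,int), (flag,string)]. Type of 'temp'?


Lookup 'temp' → type string


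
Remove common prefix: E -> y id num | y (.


Common prefix: 'y'
Factored: E -> y E', E' -> id num | (


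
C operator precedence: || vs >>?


'>>' is shift (level 8); '||' is logical OR (level 1)
Higher level binds tighter
'>>' has higher precedence than '||'


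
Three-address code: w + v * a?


Break into single-operator statements:
t1 = v * a
t2 = w + t1


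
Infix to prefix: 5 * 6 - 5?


left-to-right (same/higher precedence on left): tree is (- (* 5 6) 5)
Prefix: - * 5 6 5


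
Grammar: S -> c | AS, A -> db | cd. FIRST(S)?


Per alternative of S: FIRST(c) = {c}; FIRST(AS) = {c, d}
FIRST(S) = {c, d}


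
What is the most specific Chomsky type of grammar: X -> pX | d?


Right-linear: every RHS is a terminal or a terminal followed by one nonterminal
Classification: Type 3 (Regular)


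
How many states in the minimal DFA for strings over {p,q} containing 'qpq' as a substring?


KMP-style automaton: 3 progress states + 1 absorbing accept = 4
Minimal DFA: 4 states


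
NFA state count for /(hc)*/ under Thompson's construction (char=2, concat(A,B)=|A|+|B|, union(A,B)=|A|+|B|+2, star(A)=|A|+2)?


Syntax tree has 2 char leaf(s), 0 union(s), 1 star(s)
chars contribute 2×2 = 4; each union adds +2; each star adds +2
Total: 4 + 0 + 2 = 6 states


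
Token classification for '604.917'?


Pattern: digits with a decimal point
Type: FLOAT_LITERAL


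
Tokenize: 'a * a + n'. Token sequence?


Scan left to right, longest-match per lexeme
Tokens: ID(a), OP(*), ID(a), OP(+), ID(n)


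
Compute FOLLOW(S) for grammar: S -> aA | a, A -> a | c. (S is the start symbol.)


$ ∈ FOLLOW(S). For each A -> αBβ: add FIRST(β)\{ε} to FOLLOW(B); if β nullable, add FOLLOW(A).
FOLLOW(S) = {$}


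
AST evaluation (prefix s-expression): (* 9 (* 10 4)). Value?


Evaluate inner: (* 10 4) = 40
Evaluate root: (* 9 40) = 360
Result: 360


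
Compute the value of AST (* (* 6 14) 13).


Evaluate inner: (* 6 14) = 84
Evaluate root: (* 84 13) = 1092
Result: 1092


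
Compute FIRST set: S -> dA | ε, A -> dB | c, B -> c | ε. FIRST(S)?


Per alternative of S: FIRST(dA) = {d}; FIRST(ε) = {ε}
FIRST(S) = {d, ε}


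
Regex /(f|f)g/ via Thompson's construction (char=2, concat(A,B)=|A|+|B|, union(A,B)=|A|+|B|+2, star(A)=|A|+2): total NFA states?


Syntax tree has 3 char leaf(s), 1 union(s), 0 star(s)
chars contribute 3×2 = 6; each union adds +2; each star adds +2
Total: 6 + 2 + 0 = 8 states


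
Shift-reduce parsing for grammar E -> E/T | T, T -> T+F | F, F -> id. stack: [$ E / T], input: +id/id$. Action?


'+' can extend T; shift to build T -> T+F
Action: shift


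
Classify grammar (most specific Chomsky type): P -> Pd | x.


Left-linear: every RHS is a terminal or one nonterminal followed by a terminal
Classification: Type 3 (Regular)


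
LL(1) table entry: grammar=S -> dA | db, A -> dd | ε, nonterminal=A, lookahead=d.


For [A, d]: 'd' ∈ FIRST(dd)
Entry: A -> dd


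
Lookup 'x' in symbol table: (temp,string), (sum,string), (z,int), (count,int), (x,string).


Lookup 'x' → type string


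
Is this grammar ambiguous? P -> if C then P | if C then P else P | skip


dangling else: 'if C then if C then skip else skip' parses two ways
Ambiguous


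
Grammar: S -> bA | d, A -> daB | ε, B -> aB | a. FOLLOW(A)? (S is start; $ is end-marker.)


$ ∈ FOLLOW(S). For each A -> αBβ: add FIRST(β)\{ε} to FOLLOW(B); if β nullable, add FOLLOW(A).
FOLLOW(A) = {$}


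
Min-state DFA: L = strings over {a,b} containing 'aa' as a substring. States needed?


KMP-style automaton: 2 progress states + 1 absorbing accept = 3
Minimal DFA: 3 states


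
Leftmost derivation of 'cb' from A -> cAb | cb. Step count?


Derivation: A => cb
Steps: 1


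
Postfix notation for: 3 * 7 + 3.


Left to right (same or higher precedence on left)
Postfix: 3 7 * 3 +


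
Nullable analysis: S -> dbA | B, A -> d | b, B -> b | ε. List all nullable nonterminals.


A nonterminal is nullable iff some alternative derives ε (directly, or every symbol in it is nullable)
Nullable: {B, S}


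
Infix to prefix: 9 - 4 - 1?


left-to-right (same/higher precedence on left): tree is (- (- 9 4) 1)
Prefix: - - 9 4 1


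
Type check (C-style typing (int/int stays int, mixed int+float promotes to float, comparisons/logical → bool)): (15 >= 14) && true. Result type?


Operand types: bool && bool
Rule: logical operators take bool operands and yield bool
Result type: bool


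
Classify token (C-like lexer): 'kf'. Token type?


Pattern: letter/underscore followed by alphanumerics, not a keyword
Type: IDENTIFIER


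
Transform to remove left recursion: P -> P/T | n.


Left-recursive alternatives: P/T; non-recursive: n
Introduce P': P -> nP', P' -> /TP' | ε


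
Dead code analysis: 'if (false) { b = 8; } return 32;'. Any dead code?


condition is constant false, so the whole block is unreachable
Dead: 'if (false) { b = 8; }'


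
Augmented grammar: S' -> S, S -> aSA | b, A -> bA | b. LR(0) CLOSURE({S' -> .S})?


Start: S' -> .S
For each item with dot before a nonterminal B, add B -> .γ for every B-production
Closure: [S' -> .S, S -> .aSA, S -> .b]


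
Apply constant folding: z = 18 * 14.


18 * 14 = 252 at compile time
Optimized: z = 252


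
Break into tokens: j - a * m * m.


Scan left to right, longest-match per lexeme
Tokens: ID(j), OP(-), ID(a), OP(*), ID(m), OP(*), ID(m)


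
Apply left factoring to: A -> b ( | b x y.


Common prefix: 'b'
Factored: A -> b A', A' -> ( | x y


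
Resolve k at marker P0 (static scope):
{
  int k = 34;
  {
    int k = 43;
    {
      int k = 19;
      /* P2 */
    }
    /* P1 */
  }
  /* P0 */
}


k declared in the same block as P0
k = 34


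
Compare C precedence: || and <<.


'<<' is shift (level 8); '||' is logical OR (level 1)
Higher level binds tighter
'<<' has higher precedence than '||'


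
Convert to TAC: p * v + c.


Break into single-operator statements:
t1 = p * v
t2 = t1 + c


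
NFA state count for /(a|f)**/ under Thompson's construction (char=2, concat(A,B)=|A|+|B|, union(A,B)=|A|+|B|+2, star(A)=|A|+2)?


Syntax tree has 2 char leaf(s), 1 union(s), 2 star(s)
chars contribute 2×2 = 4; each union adds +2; each star adds +2
Total: 4 + 2 + 4 = 10 states


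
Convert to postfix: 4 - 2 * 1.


* has higher precedence, evaluate 2*1 first
Postfix: 4 2 1 * -


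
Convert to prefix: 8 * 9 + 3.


left-to-right (same/higher precedence on left): tree is (+ (* 8 9) 3)
Prefix: + * 8 9 3


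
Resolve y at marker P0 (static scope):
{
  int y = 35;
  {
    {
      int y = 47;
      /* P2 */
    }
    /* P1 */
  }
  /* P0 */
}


y declared in the same block as P0
y = 35


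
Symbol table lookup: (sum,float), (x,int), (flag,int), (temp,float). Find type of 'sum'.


Lookup 'sum' → type float


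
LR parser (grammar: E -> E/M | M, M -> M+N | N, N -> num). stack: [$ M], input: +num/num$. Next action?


shift '+' to continue M -> M+N
Action: shift


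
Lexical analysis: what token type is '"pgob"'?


Pattern: double-quoted sequence
Type: STRING_LITERAL


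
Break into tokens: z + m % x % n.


Scan left to right, longest-match per lexeme
Tokens: ID(z), OP(+), ID(m), OP(%), ID(x), OP(%), ID(n)
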